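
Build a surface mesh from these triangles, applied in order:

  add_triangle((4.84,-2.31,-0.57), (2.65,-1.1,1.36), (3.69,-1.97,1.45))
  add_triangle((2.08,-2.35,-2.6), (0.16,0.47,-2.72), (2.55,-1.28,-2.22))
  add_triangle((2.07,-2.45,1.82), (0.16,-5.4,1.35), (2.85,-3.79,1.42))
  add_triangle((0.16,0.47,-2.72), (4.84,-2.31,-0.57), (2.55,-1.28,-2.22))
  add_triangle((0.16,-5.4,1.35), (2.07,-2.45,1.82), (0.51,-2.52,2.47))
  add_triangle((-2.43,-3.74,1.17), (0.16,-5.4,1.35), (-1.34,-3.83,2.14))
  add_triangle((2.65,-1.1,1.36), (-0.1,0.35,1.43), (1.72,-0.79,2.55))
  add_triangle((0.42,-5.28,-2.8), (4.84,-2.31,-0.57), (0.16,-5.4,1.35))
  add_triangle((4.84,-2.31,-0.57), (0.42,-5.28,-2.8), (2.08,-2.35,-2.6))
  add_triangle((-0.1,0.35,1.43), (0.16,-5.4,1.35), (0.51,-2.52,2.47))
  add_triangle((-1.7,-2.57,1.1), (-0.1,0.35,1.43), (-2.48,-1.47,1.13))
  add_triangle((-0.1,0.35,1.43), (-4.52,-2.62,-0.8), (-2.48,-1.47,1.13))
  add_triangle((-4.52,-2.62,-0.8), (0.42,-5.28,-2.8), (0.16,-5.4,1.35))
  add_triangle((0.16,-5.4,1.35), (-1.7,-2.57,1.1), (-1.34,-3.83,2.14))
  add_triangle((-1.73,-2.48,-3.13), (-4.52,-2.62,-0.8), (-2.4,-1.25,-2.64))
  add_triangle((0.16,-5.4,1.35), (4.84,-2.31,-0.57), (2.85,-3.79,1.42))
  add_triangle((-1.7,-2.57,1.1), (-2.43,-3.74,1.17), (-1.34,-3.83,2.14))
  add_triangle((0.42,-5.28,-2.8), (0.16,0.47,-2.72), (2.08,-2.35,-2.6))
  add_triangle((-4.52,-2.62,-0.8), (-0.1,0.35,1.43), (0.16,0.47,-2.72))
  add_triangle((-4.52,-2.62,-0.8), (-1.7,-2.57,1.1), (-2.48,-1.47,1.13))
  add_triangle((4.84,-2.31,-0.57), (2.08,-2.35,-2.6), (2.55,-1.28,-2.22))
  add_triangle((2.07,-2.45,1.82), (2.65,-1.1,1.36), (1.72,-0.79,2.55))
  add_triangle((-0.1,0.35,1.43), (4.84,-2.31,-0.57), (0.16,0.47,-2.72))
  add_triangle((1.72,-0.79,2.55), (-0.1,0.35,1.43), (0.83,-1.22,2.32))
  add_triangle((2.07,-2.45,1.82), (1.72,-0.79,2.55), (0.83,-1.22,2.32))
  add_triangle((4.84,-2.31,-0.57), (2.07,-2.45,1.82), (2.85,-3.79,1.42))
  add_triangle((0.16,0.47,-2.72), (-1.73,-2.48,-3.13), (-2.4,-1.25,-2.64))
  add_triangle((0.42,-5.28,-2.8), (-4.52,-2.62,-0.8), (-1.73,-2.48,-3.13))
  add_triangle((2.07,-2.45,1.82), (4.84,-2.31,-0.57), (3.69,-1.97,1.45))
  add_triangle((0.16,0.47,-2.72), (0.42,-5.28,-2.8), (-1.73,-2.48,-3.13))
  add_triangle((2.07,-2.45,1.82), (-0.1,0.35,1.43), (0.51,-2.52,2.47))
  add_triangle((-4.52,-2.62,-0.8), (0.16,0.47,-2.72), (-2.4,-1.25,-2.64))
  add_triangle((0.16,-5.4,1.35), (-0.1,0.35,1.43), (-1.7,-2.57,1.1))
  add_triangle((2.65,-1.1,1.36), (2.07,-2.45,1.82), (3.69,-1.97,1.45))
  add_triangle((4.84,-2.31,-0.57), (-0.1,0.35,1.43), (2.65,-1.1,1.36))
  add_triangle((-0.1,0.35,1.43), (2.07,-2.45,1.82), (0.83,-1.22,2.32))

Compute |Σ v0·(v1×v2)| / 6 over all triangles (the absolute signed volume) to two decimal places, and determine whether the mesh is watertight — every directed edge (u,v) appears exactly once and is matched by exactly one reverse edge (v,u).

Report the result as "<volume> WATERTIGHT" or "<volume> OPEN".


98.54 OPEN

Per-triangle v0·(v1×v2)/6:
  t1: +0.5322
  t2: +1.6169
  t3: +2.1258
  t4: +0.9832
  t5: +2.8346
  t6: +2.3967
  t7: +0.2769
  t8: +17.4207
  t9: +6.6383
  t10: +0.7430
  t11: +0.9491
  t12: +0.5176
  t13: +17.3931
  t14: -1.2918
  t15: +2.7654
  t16: +4.8565
  t17: +0.2296
  t18: +4.7113
  t19: +1.2561
  t20: +1.8386
  t21: +1.9822
  t22: +1.1460
  t23: +1.2837
  t24: +0.4745
  t25: +0.7685
  t26: +1.9745
  t27: +2.0188
  t28: +8.5512
  t29: +1.8749
  t30: +5.3511
  t31: +1.1651
  t32: +0.3373
  t33: +2.3889
  t34: +0.4584
  t35: +0.2192
  t36: -0.2515
Σ = +98.5367 → |volume| = 98.54

Directed edges: 108 total; 4 unmatched, e.g. (-2.43,-3.74,1.17)→(0.16,-5.4,1.35) → open.


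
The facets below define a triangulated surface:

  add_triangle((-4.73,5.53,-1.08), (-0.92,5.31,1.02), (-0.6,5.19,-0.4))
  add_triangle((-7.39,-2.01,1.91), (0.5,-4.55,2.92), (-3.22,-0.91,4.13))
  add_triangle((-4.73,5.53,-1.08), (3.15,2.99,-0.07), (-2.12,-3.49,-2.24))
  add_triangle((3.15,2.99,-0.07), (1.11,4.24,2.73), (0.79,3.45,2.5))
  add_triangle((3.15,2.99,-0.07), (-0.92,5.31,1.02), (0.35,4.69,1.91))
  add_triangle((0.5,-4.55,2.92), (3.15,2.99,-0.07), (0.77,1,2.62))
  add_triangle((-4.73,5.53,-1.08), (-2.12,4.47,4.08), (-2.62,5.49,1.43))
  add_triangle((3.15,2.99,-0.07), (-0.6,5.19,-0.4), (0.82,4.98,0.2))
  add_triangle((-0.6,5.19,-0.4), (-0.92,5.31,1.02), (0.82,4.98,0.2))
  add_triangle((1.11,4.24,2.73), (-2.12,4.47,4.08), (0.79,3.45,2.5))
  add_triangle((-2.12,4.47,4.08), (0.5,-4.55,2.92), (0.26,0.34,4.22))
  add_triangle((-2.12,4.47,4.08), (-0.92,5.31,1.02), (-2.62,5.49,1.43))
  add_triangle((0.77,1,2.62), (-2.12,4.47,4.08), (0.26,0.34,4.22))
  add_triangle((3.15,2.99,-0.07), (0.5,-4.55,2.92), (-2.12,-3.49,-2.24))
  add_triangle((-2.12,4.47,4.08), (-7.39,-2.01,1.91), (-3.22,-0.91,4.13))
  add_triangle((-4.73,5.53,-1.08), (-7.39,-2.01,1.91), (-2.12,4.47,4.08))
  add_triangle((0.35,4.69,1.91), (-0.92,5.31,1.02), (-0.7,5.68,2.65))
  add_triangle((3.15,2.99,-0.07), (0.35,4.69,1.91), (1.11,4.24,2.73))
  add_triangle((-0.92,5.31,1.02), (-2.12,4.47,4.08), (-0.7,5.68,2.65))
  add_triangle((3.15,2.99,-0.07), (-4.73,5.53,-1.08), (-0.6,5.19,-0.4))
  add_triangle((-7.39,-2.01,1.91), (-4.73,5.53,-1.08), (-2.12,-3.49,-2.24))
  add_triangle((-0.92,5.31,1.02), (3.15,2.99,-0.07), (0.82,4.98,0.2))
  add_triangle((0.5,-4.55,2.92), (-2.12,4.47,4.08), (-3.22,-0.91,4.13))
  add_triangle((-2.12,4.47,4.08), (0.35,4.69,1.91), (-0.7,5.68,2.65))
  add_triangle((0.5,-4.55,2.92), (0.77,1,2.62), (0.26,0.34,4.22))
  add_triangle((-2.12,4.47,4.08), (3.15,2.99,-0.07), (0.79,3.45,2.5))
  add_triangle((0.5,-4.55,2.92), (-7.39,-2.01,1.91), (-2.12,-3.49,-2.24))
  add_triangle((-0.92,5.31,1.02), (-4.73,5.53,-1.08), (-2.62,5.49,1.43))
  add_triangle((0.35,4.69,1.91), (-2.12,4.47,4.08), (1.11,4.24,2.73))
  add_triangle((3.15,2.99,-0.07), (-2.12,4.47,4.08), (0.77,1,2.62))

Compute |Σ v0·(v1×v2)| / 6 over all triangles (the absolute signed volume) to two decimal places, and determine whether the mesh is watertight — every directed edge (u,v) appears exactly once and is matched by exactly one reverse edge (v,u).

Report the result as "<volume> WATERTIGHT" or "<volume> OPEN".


Per-triangle v0·(v1×v2)/6:
  t1: +5.2304
  t2: +18.9049
  t3: +12.9504
  t4: +0.3066
  t5: +3.9387
  t6: +7.3706
  t7: +5.5477
  t8: +1.5716
  t9: +1.8801
  t10: +0.5518
  t11: +7.0488
  t12: +4.3106
  t13: +3.0884
  t14: +8.3071
  t15: +20.6469
  t16: +43.9659
  t17: +1.3502
  t18: +3.0941
  t19: +2.6663
  t20: +1.4092
  t21: +31.6686
  t22: +1.4965
  t23: +13.1145
  t24: +1.3391
  t25: +2.2259
  t26: -2.8509
  t27: +27.0324
  t28: +4.4171
  t29: +3.3258
  t30: +8.4049
Σ = +244.3142 → |volume| = 244.31

Directed edges: 90 total, each appears once with its reverse present → watertight.

244.31 WATERTIGHT


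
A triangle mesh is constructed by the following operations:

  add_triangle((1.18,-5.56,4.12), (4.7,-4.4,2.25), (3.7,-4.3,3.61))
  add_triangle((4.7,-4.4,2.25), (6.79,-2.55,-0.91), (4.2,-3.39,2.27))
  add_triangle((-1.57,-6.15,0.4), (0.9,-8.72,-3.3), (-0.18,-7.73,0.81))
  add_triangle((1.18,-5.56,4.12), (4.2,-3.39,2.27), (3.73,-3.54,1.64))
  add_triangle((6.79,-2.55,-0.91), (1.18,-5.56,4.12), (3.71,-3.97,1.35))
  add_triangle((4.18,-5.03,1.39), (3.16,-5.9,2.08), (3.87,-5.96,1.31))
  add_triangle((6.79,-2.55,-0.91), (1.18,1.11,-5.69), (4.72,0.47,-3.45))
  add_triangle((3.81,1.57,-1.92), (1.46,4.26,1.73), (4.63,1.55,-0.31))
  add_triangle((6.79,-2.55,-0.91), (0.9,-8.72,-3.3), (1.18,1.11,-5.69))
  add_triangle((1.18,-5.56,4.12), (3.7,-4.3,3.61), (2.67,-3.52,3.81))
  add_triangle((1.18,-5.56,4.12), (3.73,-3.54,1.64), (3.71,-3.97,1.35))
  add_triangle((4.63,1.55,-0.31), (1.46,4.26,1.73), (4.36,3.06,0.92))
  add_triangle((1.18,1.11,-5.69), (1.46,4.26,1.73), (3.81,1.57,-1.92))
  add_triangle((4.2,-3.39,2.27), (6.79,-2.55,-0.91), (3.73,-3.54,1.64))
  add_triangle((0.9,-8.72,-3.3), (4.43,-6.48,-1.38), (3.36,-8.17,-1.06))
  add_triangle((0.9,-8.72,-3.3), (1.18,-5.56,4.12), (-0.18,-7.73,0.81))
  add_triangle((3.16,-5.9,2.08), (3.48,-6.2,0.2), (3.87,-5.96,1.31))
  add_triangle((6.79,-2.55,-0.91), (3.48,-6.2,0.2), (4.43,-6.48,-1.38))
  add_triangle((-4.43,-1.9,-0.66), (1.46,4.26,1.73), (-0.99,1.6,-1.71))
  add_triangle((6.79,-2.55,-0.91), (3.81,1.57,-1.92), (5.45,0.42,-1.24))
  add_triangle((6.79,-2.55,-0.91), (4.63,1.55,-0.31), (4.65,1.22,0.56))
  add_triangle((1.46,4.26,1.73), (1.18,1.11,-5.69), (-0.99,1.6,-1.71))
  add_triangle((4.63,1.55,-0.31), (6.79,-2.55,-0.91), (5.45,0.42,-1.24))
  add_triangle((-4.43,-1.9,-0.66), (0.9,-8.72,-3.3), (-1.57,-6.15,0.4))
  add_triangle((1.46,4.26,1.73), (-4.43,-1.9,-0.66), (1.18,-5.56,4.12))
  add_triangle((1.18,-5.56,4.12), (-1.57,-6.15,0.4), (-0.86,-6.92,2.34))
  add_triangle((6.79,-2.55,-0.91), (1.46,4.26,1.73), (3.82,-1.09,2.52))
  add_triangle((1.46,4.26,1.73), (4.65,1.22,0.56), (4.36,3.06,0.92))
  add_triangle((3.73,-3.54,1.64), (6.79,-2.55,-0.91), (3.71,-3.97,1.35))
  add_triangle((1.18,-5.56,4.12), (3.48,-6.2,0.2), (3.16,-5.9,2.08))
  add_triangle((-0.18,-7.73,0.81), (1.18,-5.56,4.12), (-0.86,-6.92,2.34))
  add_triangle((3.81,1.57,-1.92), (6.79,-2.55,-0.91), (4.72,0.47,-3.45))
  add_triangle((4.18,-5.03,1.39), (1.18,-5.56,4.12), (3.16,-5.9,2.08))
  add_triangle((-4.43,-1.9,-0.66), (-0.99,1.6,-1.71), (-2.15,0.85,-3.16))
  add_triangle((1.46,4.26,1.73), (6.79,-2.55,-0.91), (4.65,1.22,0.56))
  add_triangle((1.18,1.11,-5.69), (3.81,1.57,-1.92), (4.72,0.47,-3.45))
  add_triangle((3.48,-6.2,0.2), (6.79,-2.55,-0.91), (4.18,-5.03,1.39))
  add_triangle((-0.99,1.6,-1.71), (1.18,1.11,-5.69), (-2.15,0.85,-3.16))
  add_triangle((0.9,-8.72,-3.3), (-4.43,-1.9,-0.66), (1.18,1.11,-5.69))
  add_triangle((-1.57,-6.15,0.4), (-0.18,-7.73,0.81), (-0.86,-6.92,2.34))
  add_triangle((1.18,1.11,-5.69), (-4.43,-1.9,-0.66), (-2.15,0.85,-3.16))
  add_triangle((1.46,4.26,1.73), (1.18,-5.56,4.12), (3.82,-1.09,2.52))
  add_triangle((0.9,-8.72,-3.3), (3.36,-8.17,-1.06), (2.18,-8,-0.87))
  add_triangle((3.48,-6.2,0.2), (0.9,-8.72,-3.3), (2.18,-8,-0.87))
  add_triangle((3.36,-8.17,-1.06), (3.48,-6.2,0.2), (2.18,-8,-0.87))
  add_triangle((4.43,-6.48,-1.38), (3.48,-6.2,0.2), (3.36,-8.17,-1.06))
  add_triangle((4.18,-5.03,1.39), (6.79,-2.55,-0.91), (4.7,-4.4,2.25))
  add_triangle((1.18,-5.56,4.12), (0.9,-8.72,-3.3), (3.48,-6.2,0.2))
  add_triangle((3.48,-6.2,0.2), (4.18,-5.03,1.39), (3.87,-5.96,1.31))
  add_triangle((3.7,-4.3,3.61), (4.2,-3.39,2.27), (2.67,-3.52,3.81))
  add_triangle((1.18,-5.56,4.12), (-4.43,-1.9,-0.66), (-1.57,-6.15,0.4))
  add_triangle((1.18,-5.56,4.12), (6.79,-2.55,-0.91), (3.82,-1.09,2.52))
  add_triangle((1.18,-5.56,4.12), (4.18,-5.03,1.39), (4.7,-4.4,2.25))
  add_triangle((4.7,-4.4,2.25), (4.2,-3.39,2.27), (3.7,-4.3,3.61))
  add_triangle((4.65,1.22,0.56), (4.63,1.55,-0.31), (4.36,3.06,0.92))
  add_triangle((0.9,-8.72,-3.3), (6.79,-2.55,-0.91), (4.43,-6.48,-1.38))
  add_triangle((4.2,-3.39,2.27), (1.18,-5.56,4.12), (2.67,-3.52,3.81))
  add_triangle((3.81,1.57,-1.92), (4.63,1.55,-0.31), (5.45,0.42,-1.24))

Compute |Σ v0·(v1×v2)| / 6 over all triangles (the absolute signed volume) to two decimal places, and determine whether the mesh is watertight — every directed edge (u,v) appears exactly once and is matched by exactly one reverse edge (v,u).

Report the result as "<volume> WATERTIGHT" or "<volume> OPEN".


Per-triangle v0·(v1×v2)/6:
  t1: +4.0885
  t2: +2.5395
  t3: +8.0930
  t4: -2.5030
  t5: +1.7785
  t6: +0.9005
  t7: +9.0872
  t8: +5.2605
  t9: +58.0614
  t10: +2.3489
  t11: -1.7814
  t12: +1.2696
  t13: +12.8135
  t14: -2.4683
  t15: +7.1845
  t16: +12.1357
  t17: +1.1997
  t18: +7.9861
  t19: +6.4531
  t20: +2.2038
  t21: +3.3613
  t22: +8.0468
  t23: +2.7634
  t24: +18.1479
  t25: +17.3563
  t26: -1.5430
  t27: +15.7471
  t28: +1.1213
  t29: -1.7680
  t30: +3.1723
  t31: +5.9093
  t32: +5.9910
  t33: +2.4784
  t34: +2.2004
  t35: +0.0260
  t36: +5.1968
  t37: +8.1895
  t38: +3.0713
  t39: +40.9685
  t40: +3.1885
  t41: +6.4087
  t42: +12.4995
  t43: +3.8923
  t44: -3.8935
  t45: +1.7309
  t46: +3.0970
  t47: +5.4619
  t48: +23.4476
  t49: +0.9013
  t50: +0.6379
  t51: +13.1096
  t52: +19.2252
  t53: +5.2427
  t54: +0.9504
  t55: +1.3910
  t56: +9.8706
  t57: -4.3070
  t58: +2.0033
Σ = +381.9461 → |volume| = 381.95

Directed edges: 174 total, each appears once with its reverse present → watertight.

381.95 WATERTIGHT


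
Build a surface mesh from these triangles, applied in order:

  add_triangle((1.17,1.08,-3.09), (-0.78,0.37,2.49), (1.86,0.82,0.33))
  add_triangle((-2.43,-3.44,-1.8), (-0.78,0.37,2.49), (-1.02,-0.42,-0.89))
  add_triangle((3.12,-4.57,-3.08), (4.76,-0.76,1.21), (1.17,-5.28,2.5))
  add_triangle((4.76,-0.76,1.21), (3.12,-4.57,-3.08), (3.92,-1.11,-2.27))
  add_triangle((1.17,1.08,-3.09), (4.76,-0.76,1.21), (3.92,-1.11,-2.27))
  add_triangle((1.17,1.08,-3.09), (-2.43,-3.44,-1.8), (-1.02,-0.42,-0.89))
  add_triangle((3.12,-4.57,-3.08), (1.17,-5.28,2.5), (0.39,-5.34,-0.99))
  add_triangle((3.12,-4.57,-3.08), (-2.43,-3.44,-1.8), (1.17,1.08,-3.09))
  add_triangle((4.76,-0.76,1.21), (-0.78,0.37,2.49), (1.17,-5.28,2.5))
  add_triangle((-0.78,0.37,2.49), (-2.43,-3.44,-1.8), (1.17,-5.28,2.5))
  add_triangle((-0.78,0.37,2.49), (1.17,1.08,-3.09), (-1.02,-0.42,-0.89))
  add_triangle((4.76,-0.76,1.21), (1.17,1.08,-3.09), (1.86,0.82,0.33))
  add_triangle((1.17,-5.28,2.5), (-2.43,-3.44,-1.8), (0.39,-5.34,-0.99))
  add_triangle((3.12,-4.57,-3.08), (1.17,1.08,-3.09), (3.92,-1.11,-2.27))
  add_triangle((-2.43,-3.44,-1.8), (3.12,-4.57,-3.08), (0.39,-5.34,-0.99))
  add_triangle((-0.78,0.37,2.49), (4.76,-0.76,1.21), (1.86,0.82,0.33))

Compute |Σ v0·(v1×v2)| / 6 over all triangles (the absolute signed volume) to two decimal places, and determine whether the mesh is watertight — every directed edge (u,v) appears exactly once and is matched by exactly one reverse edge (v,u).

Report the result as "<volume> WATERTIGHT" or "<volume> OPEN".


Per-triangle v0·(v1×v2)/6:
  t1: +1.1895
  t2: +1.3525
  t3: +22.7648
  t4: +9.0643
  t5: +4.5838
  t6: +1.6722
  t7: +10.1854
  t8: +13.1426
  t9: +11.2912
  t10: +9.5932
  t11: +0.8055
  t12: +2.8582
  t13: +7.4903
  t14: +6.9845
  t15: +8.2101
  t16: +2.4100
Σ = +113.5979 → |volume| = 113.60

Directed edges: 48 total, each appears once with its reverse present → watertight.

113.60 WATERTIGHT


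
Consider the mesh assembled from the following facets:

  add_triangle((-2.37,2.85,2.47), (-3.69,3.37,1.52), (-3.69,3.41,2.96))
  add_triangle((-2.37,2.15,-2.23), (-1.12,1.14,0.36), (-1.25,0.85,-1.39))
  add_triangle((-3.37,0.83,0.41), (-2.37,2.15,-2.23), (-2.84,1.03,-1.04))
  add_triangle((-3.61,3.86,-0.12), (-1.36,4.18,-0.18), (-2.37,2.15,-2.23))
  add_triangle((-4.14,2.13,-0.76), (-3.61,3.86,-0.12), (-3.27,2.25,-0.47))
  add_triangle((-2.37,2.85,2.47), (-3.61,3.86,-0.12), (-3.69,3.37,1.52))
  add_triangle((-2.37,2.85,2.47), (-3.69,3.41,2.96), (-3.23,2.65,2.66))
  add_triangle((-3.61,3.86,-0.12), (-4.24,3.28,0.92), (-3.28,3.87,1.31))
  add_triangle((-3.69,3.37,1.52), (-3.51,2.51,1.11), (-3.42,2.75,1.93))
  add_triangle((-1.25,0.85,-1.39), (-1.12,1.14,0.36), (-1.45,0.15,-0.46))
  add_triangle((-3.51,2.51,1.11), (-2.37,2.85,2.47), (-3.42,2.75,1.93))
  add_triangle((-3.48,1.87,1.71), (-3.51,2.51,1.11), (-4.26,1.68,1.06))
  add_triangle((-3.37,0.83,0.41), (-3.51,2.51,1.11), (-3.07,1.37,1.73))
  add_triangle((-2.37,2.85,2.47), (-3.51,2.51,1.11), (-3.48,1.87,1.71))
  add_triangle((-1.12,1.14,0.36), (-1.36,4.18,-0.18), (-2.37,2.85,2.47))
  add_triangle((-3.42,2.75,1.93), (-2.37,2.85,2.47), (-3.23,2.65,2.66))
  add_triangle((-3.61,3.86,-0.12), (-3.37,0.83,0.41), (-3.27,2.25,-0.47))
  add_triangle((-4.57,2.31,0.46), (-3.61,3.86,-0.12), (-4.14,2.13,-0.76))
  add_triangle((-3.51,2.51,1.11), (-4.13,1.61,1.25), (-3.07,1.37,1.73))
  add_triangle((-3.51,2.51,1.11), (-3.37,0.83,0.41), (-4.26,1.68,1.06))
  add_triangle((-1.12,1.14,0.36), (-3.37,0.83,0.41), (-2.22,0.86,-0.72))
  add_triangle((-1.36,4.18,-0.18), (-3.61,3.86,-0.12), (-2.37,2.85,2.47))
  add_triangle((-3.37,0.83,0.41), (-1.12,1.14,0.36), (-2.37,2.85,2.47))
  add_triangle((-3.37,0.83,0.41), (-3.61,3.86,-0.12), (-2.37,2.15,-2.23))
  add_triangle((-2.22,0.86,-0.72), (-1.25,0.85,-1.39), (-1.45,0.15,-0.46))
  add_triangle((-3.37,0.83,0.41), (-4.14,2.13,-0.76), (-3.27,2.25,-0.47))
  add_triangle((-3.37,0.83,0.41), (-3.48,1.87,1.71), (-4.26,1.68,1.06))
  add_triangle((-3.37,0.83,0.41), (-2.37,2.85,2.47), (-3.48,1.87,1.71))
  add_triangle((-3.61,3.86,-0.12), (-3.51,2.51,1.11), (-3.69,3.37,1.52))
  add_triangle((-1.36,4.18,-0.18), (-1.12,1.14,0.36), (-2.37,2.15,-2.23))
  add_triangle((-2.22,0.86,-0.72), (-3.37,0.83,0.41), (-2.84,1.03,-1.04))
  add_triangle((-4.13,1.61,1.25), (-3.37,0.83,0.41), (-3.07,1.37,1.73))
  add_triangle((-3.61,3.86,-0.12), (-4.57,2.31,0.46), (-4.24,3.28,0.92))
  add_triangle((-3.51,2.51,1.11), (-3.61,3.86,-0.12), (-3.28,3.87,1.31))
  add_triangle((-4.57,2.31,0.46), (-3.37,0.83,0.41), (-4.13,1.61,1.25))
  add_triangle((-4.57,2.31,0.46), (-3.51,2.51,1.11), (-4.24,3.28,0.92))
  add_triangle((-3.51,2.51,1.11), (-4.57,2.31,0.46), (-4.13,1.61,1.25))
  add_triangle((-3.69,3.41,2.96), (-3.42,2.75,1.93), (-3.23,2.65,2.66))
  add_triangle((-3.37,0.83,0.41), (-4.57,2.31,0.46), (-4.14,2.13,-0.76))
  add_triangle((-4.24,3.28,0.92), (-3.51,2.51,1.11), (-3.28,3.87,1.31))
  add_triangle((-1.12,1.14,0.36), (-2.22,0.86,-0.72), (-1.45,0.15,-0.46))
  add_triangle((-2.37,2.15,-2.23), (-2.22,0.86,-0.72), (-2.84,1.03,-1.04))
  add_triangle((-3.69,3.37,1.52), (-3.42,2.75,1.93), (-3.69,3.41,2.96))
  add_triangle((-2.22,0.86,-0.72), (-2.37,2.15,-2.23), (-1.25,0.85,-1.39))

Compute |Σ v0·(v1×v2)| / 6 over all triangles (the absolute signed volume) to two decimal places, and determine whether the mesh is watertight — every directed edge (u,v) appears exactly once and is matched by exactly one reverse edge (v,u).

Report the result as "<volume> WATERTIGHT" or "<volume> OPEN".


16.90 WATERTIGHT

Per-triangle v0·(v1×v2)/6:
  t1: +0.5704
  t2: -0.1481
  t3: +0.7514
  t4: +3.5592
  t5: +0.0325
  t6: +1.1948
  t7: +0.1452
  t8: +1.3019
  t9: +0.3001
  t10: -0.3705
  t11: -0.2671
  t12: +0.5911
  t13: -1.0182
  t14: +1.0345
  t15: -0.9419
  t16: -0.4166
  t17: -0.9944
  t18: +1.8104
  t19: +0.6237
  t20: +0.2587
  t21: -0.5199
  t22: +4.2057
  t23: -0.7741
  t24: +3.7103
  t25: +0.1486
  t26: -0.4841
  t27: +0.1477
  t28: -0.3966
  t29: +0.8038
  t30: -1.5915
  t31: -0.0599
  t32: +0.1939
  t33: +1.1831
  t34: -1.3291
  t35: +0.5293
  t36: +0.3788
  t37: +0.7428
  t38: +0.1850
  t39: +0.7808
  t40: +0.4149
  t41: +0.1129
  t42: -0.0921
  t43: +0.3435
  t44: +0.2510
Σ = +16.9016 → |volume| = 16.90

Directed edges: 132 total, each appears once with its reverse present → watertight.


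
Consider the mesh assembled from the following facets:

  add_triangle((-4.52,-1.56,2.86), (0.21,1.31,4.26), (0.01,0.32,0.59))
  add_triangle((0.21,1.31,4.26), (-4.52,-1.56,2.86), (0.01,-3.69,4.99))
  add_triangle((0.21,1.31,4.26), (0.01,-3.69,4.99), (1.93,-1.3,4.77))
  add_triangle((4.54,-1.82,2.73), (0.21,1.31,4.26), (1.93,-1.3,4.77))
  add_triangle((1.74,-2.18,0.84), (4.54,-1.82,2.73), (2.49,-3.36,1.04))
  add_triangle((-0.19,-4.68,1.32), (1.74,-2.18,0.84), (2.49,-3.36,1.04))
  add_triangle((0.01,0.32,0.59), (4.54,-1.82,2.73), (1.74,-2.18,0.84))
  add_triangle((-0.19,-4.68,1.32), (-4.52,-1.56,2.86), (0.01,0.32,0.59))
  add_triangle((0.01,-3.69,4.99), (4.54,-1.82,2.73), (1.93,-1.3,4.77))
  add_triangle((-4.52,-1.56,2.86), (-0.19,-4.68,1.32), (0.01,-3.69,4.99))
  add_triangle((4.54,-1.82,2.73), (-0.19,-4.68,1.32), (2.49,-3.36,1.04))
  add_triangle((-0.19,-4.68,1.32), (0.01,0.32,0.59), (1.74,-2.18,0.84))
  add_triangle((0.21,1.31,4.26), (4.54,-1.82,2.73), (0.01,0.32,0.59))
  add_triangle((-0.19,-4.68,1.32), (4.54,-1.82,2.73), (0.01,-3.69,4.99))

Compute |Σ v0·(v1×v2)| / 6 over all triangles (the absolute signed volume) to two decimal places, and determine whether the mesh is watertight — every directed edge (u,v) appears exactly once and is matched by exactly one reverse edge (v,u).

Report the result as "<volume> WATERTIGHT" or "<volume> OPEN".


Per-triangle v0·(v1×v2)/6:
  t1: +0.4916
  t2: +16.8806
  t3: +6.7505
  t4: +5.4539
  t5: -0.1443
  t6: -0.3295
  t7: -0.6045
  t8: -2.3591
  t9: +8.0822
  t10: +14.0300
  t11: +4.2089
  t12: -0.9707
  t13: +0.3974
  t14: +13.9363
Σ = +65.8233 → |volume| = 65.82

Directed edges: 42 total, each appears once with its reverse present → watertight.

65.82 WATERTIGHT


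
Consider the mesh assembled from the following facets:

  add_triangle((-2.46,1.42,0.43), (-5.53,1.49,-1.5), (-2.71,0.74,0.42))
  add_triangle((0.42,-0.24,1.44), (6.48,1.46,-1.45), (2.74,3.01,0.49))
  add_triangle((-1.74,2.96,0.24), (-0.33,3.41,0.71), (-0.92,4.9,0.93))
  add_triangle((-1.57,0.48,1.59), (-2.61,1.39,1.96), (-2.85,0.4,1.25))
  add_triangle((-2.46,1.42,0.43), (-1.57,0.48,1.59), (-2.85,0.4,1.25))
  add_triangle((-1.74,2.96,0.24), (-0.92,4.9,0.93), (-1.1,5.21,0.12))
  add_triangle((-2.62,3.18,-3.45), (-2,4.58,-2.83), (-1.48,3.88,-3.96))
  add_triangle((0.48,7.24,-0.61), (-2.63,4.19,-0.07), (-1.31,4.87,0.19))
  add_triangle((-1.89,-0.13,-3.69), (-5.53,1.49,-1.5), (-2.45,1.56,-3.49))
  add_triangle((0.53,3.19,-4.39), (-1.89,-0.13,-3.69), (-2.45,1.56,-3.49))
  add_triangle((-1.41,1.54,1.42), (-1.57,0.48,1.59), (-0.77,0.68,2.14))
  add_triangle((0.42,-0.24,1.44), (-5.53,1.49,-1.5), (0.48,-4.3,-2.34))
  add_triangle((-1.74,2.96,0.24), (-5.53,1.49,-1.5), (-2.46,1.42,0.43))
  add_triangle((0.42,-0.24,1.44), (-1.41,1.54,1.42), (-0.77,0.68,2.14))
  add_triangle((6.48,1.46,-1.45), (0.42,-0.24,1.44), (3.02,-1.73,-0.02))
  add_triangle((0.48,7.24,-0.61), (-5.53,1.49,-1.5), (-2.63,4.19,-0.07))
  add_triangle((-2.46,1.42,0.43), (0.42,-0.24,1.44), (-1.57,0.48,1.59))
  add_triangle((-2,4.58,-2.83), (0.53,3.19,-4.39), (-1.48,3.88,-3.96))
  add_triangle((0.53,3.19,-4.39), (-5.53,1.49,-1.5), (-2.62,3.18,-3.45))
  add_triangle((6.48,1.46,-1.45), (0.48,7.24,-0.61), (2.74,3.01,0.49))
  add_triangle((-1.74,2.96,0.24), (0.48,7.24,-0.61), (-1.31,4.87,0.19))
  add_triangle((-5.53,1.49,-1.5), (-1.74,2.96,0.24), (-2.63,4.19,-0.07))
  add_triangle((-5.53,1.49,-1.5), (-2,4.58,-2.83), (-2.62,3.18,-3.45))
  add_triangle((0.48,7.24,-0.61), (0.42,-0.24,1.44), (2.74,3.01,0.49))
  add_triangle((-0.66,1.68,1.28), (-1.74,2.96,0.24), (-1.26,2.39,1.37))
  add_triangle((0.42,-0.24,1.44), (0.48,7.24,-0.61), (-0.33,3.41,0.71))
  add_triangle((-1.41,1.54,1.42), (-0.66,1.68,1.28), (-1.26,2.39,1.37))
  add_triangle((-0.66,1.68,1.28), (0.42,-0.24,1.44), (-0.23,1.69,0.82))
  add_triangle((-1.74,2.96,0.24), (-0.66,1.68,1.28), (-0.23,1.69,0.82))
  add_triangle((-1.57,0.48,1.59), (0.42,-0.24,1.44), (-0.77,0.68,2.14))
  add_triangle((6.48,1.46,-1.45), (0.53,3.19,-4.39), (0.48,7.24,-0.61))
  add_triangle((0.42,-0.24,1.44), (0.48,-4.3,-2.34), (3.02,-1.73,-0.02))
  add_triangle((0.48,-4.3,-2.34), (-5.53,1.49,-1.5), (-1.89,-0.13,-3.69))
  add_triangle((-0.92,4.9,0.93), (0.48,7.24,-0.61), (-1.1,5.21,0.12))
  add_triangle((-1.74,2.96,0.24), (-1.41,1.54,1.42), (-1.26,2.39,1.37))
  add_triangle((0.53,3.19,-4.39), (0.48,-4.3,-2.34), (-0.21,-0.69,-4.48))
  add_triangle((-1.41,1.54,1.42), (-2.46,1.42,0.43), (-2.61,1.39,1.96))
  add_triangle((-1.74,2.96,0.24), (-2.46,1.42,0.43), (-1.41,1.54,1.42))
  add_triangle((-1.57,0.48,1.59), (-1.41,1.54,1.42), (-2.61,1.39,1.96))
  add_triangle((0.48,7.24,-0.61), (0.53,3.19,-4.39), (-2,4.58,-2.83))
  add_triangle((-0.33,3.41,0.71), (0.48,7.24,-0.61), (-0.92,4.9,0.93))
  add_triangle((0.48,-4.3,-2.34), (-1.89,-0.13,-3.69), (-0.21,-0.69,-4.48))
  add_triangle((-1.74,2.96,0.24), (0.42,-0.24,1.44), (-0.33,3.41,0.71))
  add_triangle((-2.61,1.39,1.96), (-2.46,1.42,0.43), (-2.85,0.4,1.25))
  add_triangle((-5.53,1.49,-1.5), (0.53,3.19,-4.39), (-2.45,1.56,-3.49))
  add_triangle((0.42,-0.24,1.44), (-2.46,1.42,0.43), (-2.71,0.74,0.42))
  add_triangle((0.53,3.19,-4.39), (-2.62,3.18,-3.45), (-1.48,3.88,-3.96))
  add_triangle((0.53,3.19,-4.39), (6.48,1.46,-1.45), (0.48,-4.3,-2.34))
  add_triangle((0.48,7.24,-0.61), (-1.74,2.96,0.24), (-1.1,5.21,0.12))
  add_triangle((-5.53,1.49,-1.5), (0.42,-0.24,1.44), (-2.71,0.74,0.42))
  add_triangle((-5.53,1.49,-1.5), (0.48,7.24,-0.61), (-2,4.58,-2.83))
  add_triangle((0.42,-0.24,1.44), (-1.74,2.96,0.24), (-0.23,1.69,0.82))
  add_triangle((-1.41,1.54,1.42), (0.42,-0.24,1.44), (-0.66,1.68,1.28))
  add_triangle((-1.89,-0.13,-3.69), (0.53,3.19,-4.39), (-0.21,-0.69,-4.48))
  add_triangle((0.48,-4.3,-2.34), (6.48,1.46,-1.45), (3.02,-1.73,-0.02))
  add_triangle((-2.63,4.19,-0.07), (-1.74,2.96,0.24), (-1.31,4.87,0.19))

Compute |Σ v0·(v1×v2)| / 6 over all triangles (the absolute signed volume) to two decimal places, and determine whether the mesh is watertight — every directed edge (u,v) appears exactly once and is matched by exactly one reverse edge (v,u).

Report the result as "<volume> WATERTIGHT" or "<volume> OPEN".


195.45 WATERTIGHT

Per-triangle v0·(v1×v2)/6:
  t1: +0.7962
  t2: +4.3626
  t3: -0.0208
  t4: +0.3378
  t5: -0.5402
  t6: +0.8083
  t7: +1.7116
  t8: +1.5487
  t9: +4.2999
  t10: +4.2384
  t11: +0.3956
  t12: +5.3862
  t13: +2.0225
  t14: +0.1406
  t15: +3.7564
  t16: +6.7449
  t17: -0.2658
  t18: +1.8979
  t19: +1.9237
  t20: +9.7954
  t21: -0.4383
  t22: +0.8073
  t23: +4.9867
  t24: +3.9611
  t25: +0.1083
  t26: +1.4773
  t27: +0.1238
  t28: +0.2398
  t29: +0.3204
  t30: +0.2567
  t31: +31.2334
  t32: +2.9223
  t33: +10.7582
  t34: +1.5025
  t35: +0.3855
  t36: +3.8666
  t37: +0.5038
  t38: +0.9600
  t39: +0.1970
  t40: +12.3953
  t41: +0.5970
  t42: +4.8578
  t43: +1.1460
  t44: +0.7317
  t45: +4.9188
  t46: +0.5114
  t47: +1.2629
  t48: +27.7391
  t49: +0.4524
  t50: +0.1470
  t51: +12.7800
  t52: -0.4557
  t53: +0.3883
  t54: +5.1974
  t55: +8.9340
  t56: +0.3307
Σ = +195.4464 → |volume| = 195.45

Directed edges: 168 total, each appears once with its reverse present → watertight.


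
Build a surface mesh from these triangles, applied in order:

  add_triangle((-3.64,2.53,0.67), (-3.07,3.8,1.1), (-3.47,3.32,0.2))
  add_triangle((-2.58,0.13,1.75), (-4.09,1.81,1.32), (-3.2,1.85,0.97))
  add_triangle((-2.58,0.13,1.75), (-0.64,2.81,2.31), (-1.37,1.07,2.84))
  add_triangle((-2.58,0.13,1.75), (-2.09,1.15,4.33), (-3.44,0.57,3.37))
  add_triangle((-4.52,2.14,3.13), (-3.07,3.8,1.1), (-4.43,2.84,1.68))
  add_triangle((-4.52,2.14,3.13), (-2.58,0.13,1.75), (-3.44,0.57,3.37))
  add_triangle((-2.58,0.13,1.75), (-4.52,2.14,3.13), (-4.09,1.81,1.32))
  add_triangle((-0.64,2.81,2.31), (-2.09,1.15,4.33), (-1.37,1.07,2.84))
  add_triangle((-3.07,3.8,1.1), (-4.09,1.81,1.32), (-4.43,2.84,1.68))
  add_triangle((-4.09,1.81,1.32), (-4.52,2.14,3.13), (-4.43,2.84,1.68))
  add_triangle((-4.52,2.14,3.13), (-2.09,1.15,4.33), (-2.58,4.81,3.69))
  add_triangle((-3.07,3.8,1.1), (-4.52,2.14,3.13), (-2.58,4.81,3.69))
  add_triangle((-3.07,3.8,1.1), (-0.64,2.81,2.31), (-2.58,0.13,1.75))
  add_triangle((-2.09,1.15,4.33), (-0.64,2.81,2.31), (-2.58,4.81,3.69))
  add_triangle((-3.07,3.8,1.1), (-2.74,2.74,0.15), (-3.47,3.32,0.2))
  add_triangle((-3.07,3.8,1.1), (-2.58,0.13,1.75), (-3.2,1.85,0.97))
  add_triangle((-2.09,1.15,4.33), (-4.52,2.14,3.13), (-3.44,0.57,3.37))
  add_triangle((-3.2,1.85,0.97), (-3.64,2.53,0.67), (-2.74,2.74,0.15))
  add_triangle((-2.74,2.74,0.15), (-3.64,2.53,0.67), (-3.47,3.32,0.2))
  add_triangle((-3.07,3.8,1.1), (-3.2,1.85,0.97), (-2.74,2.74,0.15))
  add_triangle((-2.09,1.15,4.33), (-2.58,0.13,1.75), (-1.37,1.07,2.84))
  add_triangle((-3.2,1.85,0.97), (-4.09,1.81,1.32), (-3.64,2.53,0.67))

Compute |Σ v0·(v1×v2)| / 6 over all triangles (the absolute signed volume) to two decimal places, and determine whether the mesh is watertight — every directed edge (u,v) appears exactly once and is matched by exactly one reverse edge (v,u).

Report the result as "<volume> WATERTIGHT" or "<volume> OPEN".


16.25 OPEN

Per-triangle v0·(v1×v2)/6:
  t1: +0.7382
  t2: -0.2280
  t3: -1.4748
  t4: +0.0311
  t5: +1.8791
  t6: +0.8415
  t7: +1.2400
  t8: -0.1069
  t9: +0.3510
  t10: +0.9781
  t11: +7.5628
  t12: +6.1380
  t13: -4.1138
  t14: +2.5792
  t15: +0.0672
  t16: -1.1685
  t17: +2.4185
  t18: -0.1127
  t19: -0.0272
  t20: -0.8395
  t21: -0.3952
  t22: -0.1100
Σ = +16.2482 → |volume| = 16.25

Directed edges: 66 total; 6 unmatched, e.g. (-3.64,2.53,0.67)→(-3.07,3.8,1.1) → open.


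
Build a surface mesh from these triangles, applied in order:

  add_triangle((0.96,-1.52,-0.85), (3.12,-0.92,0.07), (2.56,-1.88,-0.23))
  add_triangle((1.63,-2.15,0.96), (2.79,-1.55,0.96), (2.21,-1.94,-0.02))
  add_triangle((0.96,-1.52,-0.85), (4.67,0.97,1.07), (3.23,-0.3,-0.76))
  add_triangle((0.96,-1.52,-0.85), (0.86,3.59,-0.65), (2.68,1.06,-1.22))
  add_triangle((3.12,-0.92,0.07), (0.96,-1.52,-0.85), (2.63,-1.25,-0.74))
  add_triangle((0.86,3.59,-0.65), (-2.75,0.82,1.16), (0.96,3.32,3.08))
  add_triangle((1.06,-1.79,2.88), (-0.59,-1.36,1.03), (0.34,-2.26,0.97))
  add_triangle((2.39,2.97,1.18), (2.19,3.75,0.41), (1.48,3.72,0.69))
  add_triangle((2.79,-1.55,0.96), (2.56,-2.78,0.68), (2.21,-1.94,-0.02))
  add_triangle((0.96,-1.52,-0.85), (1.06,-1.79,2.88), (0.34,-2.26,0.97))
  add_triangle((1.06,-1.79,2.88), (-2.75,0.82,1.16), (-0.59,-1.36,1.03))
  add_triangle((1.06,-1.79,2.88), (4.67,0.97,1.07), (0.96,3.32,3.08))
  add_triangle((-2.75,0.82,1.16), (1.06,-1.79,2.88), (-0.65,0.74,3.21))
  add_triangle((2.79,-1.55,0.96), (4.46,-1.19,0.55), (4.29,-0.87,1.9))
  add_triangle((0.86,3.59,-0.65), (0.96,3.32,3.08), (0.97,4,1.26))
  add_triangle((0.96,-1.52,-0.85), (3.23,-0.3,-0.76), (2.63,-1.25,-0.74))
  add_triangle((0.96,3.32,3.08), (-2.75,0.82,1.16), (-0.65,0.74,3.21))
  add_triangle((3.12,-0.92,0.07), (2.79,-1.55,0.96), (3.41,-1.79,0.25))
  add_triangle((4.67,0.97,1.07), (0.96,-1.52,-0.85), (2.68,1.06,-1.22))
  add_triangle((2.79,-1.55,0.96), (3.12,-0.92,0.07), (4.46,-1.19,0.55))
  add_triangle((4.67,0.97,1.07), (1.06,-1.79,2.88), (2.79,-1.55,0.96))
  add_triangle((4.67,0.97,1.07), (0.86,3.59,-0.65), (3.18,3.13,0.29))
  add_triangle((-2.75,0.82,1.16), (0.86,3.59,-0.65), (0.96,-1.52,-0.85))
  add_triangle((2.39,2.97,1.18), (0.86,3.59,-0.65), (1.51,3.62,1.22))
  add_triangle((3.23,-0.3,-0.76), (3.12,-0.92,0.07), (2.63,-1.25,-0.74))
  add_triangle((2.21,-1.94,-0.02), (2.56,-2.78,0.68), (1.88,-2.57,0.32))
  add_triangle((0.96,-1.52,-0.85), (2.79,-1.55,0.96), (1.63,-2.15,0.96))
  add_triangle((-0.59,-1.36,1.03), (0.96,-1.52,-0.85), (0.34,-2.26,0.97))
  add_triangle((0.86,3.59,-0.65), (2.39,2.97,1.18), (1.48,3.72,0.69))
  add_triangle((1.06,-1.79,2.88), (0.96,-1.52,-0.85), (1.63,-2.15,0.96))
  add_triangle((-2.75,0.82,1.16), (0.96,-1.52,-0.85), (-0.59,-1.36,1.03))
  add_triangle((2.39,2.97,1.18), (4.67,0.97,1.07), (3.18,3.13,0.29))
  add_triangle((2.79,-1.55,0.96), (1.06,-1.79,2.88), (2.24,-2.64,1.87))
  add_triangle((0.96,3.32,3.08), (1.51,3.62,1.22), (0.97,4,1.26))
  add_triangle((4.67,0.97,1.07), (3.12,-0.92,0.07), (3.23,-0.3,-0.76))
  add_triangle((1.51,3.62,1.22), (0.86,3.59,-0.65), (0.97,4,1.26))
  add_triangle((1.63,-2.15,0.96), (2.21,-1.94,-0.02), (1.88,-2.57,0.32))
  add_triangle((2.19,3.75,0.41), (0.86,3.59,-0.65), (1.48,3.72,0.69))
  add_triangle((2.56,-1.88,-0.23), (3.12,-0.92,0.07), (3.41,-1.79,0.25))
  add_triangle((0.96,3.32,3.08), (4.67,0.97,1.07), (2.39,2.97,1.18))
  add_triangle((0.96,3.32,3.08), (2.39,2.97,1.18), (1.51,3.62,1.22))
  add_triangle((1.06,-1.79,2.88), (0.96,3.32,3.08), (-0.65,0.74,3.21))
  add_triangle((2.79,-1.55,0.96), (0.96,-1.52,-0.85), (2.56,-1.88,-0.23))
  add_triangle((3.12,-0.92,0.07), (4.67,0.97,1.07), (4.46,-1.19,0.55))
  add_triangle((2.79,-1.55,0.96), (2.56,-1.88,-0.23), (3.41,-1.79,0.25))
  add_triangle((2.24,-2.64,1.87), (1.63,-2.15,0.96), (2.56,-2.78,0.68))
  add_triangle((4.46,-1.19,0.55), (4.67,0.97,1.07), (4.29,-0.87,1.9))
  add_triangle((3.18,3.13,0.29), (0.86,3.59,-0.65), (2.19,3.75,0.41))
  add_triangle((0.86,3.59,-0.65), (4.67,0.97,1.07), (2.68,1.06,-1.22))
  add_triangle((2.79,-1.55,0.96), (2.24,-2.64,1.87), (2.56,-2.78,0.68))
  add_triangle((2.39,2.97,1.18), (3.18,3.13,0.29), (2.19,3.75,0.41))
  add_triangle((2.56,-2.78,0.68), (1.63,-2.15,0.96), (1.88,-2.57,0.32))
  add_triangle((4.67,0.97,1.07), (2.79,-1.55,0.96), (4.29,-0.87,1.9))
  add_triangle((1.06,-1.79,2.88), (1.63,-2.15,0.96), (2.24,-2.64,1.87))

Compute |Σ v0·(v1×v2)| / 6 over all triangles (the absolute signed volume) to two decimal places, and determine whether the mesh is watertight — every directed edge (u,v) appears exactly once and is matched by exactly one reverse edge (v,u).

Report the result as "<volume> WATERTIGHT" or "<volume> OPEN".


67.62 WATERTIGHT

Per-triangle v0·(v1×v2)/6:
  t1: +0.3250
  t2: -0.5838
  t3: -1.1989
  t4: +0.8188
  t5: +0.2989
  t6: +6.6185
  t7: +0.7650
  t8: +0.4862
  t9: +0.4262
  t10: +1.0292
  t11: +1.8145
  t12: +10.8800
  t13: +2.8162
  t14: +0.9467
  t15: -0.1696
  t16: +0.2446
  t17: +3.9801
  t18: +0.3005
  t19: +2.8736
  t20: +0.2286
  t21: +3.8691
  t22: +0.4635
  t23: +0.9470
  t24: +1.2229
  t25: +0.4765
  t26: +0.1721
  t27: +0.8661
  t28: +0.3267
  t29: -0.7642
  t30: +0.3062
  t31: +0.7550
  t32: +2.0600
  t33: +1.0183
  t34: +0.8490
  t35: +1.3435
  t36: +0.7499
  t37: -0.2409
  t38: +0.6701
  t39: +0.2188
  t40: +3.9703
  t41: +1.4079
  t42: +4.3736
  t43: +0.2584
  t44: +0.4863
  t45: +0.2505
  t46: +0.1600
  t47: +2.1574
  t48: +0.9213
  t49: +4.5379
  t50: +0.8244
  t51: +0.7441
  t52: +0.1479
  t53: -1.0804
  t54: +0.2514
Σ = +67.6211 → |volume| = 67.62

Directed edges: 162 total, each appears once with its reverse present → watertight.


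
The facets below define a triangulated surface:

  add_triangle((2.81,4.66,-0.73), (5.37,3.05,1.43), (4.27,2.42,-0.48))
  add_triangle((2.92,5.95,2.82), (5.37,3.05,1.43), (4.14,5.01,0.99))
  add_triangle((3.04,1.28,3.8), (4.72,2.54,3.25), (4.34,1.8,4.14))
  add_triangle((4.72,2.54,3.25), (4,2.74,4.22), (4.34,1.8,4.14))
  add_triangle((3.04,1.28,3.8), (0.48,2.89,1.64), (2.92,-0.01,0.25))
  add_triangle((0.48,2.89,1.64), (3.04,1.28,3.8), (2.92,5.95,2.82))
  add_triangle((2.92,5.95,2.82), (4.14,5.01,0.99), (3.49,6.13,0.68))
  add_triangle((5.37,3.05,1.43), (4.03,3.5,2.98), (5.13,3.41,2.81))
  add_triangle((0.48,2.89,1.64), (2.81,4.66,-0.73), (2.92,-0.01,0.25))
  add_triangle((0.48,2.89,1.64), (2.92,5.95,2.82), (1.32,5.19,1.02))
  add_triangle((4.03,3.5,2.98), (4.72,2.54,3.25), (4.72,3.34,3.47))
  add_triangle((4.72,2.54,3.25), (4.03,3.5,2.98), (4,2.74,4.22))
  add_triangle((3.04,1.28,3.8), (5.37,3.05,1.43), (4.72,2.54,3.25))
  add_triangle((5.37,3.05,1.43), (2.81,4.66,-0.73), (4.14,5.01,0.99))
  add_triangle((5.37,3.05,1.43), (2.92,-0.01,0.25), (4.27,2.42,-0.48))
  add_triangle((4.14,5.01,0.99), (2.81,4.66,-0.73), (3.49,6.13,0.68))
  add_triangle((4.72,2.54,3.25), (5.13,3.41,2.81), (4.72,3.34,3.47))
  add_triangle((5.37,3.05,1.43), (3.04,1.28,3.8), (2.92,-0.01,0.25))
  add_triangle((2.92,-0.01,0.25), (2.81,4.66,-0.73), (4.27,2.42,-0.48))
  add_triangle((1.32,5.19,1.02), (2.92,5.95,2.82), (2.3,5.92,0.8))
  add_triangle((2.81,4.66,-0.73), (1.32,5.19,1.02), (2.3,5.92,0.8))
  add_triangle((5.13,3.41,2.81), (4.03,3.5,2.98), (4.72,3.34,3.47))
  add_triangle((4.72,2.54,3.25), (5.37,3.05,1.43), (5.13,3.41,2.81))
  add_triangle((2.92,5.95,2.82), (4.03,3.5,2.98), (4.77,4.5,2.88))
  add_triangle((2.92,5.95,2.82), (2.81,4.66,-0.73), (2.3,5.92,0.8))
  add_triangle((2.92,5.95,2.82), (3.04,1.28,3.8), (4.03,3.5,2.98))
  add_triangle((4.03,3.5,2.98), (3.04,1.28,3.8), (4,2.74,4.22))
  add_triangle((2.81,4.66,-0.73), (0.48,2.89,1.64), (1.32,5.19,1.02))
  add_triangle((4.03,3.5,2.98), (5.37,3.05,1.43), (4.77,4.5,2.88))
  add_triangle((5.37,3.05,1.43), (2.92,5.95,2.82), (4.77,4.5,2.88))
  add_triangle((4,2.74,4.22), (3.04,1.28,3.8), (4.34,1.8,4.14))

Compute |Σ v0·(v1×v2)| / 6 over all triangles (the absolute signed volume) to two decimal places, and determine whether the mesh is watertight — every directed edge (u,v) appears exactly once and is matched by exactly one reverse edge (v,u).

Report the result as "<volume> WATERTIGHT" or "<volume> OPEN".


Per-triangle v0·(v1×v2)/6:
  t1: +4.4414
  t2: +5.2918
  t3: -0.3965
  t4: +1.1497
  t5: -3.9772
  t6: +3.6178
  t7: +3.0490
  t8: +0.7181
  t9: -4.9995
  t10: +1.6686
  t11: -0.1013
  t12: +1.4403
  t13: +0.4198
  t14: +3.2091
  t15: +2.4123
  t16: +1.7100
  t17: +0.5670
  t18: +4.6765
  t19: -0.7716
  t20: +1.5764
  t21: +0.6200
  t22: +0.4873
  t23: +1.0673
  t24: +1.6427
  t25: +2.8043
  t26: +4.1627
  t27: -0.3880
  t28: -1.1436
  t29: +1.3113
  t30: +2.9095
  t31: +0.6982
Σ = +39.8732 → |volume| = 39.87

Directed edges: 93 total; 3 unmatched, e.g. (3.49,6.13,0.68)→(2.92,5.95,2.82) → open.

39.87 OPEN


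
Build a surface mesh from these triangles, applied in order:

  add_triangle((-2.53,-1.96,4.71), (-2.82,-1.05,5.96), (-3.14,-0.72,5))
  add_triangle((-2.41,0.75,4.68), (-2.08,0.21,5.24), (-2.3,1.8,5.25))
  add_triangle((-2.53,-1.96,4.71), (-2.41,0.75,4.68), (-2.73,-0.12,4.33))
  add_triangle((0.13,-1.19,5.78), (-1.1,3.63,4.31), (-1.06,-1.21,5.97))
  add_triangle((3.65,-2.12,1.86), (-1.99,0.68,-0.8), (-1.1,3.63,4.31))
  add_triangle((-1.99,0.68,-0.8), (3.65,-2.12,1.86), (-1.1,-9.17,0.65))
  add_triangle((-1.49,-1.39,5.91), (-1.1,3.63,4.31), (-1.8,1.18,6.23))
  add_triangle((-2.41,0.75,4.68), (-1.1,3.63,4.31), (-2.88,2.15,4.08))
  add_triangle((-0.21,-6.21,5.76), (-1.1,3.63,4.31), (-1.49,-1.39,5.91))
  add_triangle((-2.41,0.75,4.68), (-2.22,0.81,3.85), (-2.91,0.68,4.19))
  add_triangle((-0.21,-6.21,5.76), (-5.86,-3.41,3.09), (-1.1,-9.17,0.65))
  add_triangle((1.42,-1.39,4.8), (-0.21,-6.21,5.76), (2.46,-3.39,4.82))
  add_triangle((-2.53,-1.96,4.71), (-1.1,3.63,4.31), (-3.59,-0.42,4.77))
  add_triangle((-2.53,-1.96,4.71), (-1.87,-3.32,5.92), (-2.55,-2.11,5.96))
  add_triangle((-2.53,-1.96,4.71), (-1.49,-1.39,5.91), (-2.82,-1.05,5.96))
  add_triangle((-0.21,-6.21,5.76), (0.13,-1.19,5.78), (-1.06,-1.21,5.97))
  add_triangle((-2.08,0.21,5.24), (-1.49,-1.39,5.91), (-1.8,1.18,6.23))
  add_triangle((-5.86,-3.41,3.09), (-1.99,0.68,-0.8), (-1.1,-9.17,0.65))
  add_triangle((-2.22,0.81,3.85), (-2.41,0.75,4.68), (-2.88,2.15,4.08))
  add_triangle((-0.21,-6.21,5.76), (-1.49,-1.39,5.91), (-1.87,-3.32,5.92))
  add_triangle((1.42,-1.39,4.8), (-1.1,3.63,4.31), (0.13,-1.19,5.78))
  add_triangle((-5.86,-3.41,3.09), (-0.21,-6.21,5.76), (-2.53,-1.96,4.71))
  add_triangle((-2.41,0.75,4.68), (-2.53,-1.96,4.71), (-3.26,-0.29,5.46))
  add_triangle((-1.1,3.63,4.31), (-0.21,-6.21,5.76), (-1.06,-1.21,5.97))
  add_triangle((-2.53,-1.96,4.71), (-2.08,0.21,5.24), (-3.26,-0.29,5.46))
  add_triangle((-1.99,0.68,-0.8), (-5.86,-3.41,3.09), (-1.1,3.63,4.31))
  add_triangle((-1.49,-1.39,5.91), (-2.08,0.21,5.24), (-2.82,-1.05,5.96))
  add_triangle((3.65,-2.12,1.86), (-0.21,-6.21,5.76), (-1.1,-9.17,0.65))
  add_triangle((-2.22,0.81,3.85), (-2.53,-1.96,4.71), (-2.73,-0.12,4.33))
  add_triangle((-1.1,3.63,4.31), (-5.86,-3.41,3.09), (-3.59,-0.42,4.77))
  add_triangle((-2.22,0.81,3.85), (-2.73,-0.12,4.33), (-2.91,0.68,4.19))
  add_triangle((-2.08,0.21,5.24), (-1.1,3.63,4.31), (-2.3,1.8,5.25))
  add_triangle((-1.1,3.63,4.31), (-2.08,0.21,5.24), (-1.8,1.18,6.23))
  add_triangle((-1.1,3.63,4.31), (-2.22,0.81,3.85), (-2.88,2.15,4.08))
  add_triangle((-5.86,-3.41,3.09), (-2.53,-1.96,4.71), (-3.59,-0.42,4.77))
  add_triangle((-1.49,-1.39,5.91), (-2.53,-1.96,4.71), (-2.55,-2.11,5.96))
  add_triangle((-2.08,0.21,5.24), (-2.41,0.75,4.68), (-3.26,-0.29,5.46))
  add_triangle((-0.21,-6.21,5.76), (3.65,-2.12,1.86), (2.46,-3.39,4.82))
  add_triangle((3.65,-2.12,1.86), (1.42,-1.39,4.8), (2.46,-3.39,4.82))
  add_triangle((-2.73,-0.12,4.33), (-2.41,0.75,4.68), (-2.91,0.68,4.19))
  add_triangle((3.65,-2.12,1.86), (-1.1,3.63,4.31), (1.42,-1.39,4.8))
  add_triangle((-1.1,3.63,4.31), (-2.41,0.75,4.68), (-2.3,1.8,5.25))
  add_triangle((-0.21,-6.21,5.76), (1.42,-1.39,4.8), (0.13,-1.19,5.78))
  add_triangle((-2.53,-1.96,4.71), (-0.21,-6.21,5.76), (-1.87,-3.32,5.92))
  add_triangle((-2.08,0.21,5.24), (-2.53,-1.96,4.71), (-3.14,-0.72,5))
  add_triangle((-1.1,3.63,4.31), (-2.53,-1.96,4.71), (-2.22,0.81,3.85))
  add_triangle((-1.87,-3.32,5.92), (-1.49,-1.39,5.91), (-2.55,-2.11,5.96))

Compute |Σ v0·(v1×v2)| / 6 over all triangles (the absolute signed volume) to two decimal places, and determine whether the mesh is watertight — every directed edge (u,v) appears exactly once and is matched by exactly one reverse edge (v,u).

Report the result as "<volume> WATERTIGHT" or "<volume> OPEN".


210.92 OPEN

Per-triangle v0·(v1×v2)/6:
  t1: +0.9174
  t2: +0.6606
  t3: +0.9929
  t4: +5.1751
  t5: -1.7994
  t6: -0.9270
  t7: +1.0141
  t8: +3.0923
  t9: +5.6178
  t10: +0.1117
  t11: +46.6473
  t12: +6.8110
  t13: +5.8685
  t14: +0.8186
  t15: +1.5711
  t16: +5.7864
  t17: +1.6516
  t18: +15.2810
  t19: +0.1598
  t20: +4.1638
  t21: +5.2464
  t22: +17.3812
  t23: -0.8544
  t24: -1.9623
  t25: +1.7570
  t26: +14.4083
  t27: +1.6088
  t28: +30.3460
  t29: -0.5646
  t30: +5.9181
  t31: -0.2966
  t32: +1.5003
  t33: +1.5357
  t34: -2.0696
  t35: +6.8737
  t36: +0.0573
  t37: +0.7821
  t38: +6.7380
  t39: +3.6370
  t40: +0.4809
  t41: +9.0921
  t42: +0.0881
  t43: +6.4816
  t44: +1.9820
  t45: -1.6371
  t46: -2.9478
  t47: +1.7254
Σ = +210.9219 → |volume| = 210.92

Directed edges: 141 total; 3 unmatched, e.g. (-2.82,-1.05,5.96)→(-3.14,-0.72,5) → open.
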